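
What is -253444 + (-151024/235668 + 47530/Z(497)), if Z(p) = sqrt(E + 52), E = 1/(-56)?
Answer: -14932197904/58917 + 95060*sqrt(40754)/2911 ≈ -2.4685e+5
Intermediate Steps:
E = -1/56 ≈ -0.017857
Z(p) = sqrt(40754)/28 (Z(p) = sqrt(-1/56 + 52) = sqrt(2911/56) = sqrt(40754)/28)
-253444 + (-151024/235668 + 47530/Z(497)) = -253444 + (-151024/235668 + 47530/((sqrt(40754)/28))) = -253444 + (-151024*1/235668 + 47530*(2*sqrt(40754)/2911)) = -253444 + (-37756/58917 + 95060*sqrt(40754)/2911) = -14932197904/58917 + 95060*sqrt(40754)/2911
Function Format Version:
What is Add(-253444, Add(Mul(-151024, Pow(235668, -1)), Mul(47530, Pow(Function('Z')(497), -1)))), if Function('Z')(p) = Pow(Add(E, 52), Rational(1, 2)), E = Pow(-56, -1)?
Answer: Add(Rational(-14932197904, 58917), Mul(Rational(95060, 2911), Pow(40754, Rational(1, 2)))) ≈ -2.4685e+5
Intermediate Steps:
E = Rational(-1, 56) ≈ -0.017857
Function('Z')(p) = Mul(Rational(1, 28), Pow(40754, Rational(1, 2))) (Function('Z')(p) = Pow(Add(Rational(-1, 56), 52), Rational(1, 2)) = Pow(Rational(2911, 56), Rational(1, 2)) = Mul(Rational(1, 28), Pow(40754, Rational(1, 2))))
Add(-253444, Add(Mul(-151024, Pow(235668, -1)), Mul(47530, Pow(Function('Z')(497), -1)))) = Add(-253444, Add(Mul(-151024, Pow(235668, -1)), Mul(47530, Pow(Mul(Rational(1, 28), Pow(40754, Rational(1, 2))), -1)))) = Add(-253444, Add(Mul(-151024, Rational(1, 235668)), Mul(47530, Mul(Rational(2, 2911), Pow(40754, Rational(1, 2)))))) = Add(-253444, Add(Rational(-37756, 58917), Mul(Rational(95060, 2911), Pow(40754, Rational(1, 2))))) = Add(Rational(-14932197904, 58917), Mul(Rational(95060, 2911), Pow(40754, Rational(1, 2))))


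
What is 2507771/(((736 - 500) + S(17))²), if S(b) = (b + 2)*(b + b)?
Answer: 51179/15876 ≈ 3.2237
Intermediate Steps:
S(b) = 2*b*(2 + b) (S(b) = (2 + b)*(2*b) = 2*b*(2 + b))
2507771/(((736 - 500) + S(17))²) = 2507771/(((736 - 500) + 2*17*(2 + 17))²) = 2507771/((236 + 2*17*19)²) = 2507771/((236 + 646)²) = 2507771/(882²) = 2507771/777924 = 2507771*(1/777924) = 51179/15876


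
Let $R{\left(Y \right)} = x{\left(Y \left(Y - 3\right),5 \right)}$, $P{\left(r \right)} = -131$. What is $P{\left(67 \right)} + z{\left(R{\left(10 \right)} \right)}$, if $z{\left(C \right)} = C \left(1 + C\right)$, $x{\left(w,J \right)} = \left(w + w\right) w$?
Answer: $96049669$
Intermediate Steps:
$x{\left(w,J \right)} = 2 w^{2}$ ($x{\left(w,J \right)} = 2 w w = 2 w^{2}$)
$R{\left(Y \right)} = 2 Y^{2} \left(-3 + Y\right)^{2}$ ($R{\left(Y \right)} = 2 \left(Y \left(Y - 3\right)\right)^{2} = 2 \left(Y \left(-3 + Y\right)\right)^{2} = 2 Y^{2} \left(-3 + Y\right)^{2}$)
$P{\left(67 \right)} + z{\left(R{\left(10 \right)} \right)} = -131 + 2 \cdot 10^{2} \left(-3 + 10\right)^{2} \left(1 + 2 \cdot 10^{2} \left(-3 + 10\right)^{2}\right) = -131 + 2 \cdot 100 \cdot 7^{2} \left(1 + 2 \cdot 100 \cdot 7^{2}\right) = -131 + 2 \cdot 100 \cdot 49 \left(1 + 2 \cdot 100 \cdot 49\right) = -131 + 9800 \left(1 + 9800\right) = -131 + 9800 \cdot 9801 = -131 + 96049800 = 96049669$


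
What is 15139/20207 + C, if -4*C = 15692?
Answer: -79256922/20207 ≈ -3922.3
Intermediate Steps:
C = -3923 (C = -1/4*15692 = -3923)
15139/20207 + C = 15139/20207 - 3923 = -79256922/20207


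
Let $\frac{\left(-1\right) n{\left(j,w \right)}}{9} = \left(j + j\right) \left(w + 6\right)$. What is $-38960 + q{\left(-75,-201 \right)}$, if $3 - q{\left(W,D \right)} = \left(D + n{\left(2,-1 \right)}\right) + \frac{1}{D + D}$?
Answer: $- \frac{15507551}{402} \approx -38576.0$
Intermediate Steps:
$n{\left(j,w \right)} = - 18 j \left(6 + w\right)$ ($n{\left(j,w \right)} = - 9 \left(j + j\right) \left(w + 6\right) = - 9 \cdot 2 j \left(6 + w\right) = - 18 j \left(6 + w\right)$)
$q{\left(W,D \right)} = 183 - D - \frac{1}{2 D}$ ($q{\left(W,D \right)} = 3 - \left(\left(D - 36 \left(6 - 1\right)\right) + \frac{1}{D + D}\right) = 3 - \left(\left(D - 36 \cdot 5\right) + \frac{1}{2 D}\right) = 3 - \left(\left(D - 180\right) + \frac{1}{2 D}\right) = 3 - \left(\left(-180 + D\right) + \frac{1}{2 D}\right) = 3 - \left(-180 + D + \frac{1}{2 D}\right) = 183 - D - \frac{1}{2 D}$)
$-38960 + q{\left(-75,-201 \right)} = -38960 - \left(-384 - \frac{1}{402}\right) = -38960 + \left(183 + 201 - - \frac{1}{402}\right) = -38960 + \left(183 + 201 + \frac{1}{402}\right) = -38960 + \frac{154369}{402} = - \frac{15507551}{402}$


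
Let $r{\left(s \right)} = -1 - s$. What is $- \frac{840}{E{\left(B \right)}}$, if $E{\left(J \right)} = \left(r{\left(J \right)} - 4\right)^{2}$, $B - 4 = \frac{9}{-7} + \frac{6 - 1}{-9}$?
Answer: $- \frac{3333960}{203401} \approx -16.391$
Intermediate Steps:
$B = \frac{136}{63}$ ($B = 4 + \left(\frac{9}{-7} + \frac{6 - 1}{-9}\right) = 4 + \left(9 \left(- \frac{1}{7}\right) + 5 \left(- \frac{1}{9}\right)\right) = 4 - \frac{116}{63} = \frac{136}{63} \approx 2.1587$)
$E{\left(J \right)} = \left(-5 - J\right)^{2}$ ($E{\left(J \right)} = \left(\left(-1 - J\right) - 4\right)^{2} = \left(-5 - J\right)^{2}$)
$- \frac{840}{E{\left(B \right)}} = - \frac{840}{\left(5 + \frac{136}{63}\right)^{2}} = - \frac{840}{\left(\frac{451}{63}\right)^{2}} = - \frac{840}{\frac{203401}{3969}} = \left(-840\right) \frac{3969}{203401} = - \frac{3333960}{203401}$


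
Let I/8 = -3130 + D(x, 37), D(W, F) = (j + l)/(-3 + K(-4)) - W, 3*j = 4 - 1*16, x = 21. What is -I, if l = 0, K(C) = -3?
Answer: 75608/3 ≈ 25203.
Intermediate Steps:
j = -4 (j = (4 - 1*16)/3 = (4 - 16)/3 = (⅓)*(-12) = -4)
D(W, F) = ⅔ - W (D(W, F) = (-4 + 0)/(-3 - 3) - W = -4/(-6) - W = -4*(-⅙) - W = ⅔ - W)
I = -75608/3 (I = 8*(-3130 + (⅔ - 1*21)) = 8*(-3130 + (⅔ - 21)) = 8*(-3130 - 61/3) = 8*(-9451/3) = -75608/3 ≈ -25203.)
-I = -1*(-75608/3) = 75608/3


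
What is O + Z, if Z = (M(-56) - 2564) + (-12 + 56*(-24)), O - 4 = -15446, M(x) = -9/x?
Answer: -1084263/56 ≈ -19362.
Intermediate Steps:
O = -15442 (O = 4 - 15446 = -15442)
Z = -219511/56 (Z = (-9/(-56) - 2564) + (-12 + 56*(-24)) = (-9*(-1/56) - 2564) + (-12 - 1344) = (9/56 - 2564) - 1356 = -143575/56 - 1356 = -219511/56 ≈ -3919.8)
O + Z = -15442 - 219511/56 = -1084263/56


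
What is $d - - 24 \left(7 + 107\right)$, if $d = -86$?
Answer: $2650$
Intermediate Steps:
$d - - 24 \left(7 + 107\right) = -86 - - 24 \left(7 + 107\right) = -86 - \left(-24\right) 114 = -86 - -2736 = -86 + 2736 = 2650$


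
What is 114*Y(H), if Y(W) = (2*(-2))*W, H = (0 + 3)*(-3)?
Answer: 4104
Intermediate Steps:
H = -9 (H = 3*(-3) = -9)
Y(W) = -4*W
114*Y(H) = 114*(-4*(-9)) = 114*36 = 4104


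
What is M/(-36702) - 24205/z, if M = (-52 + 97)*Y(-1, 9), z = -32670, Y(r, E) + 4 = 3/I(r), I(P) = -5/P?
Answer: 4963169/6661413 ≈ 0.74506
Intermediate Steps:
Y(r, E) = -4 - 3*r/5 (Y(r, E) = -4 + 3/((-5/r)) = -4 + 3*(-r/5) = -4 - 3*r/5)
M = -153 (M = (-52 + 97)*(-4 - ⅗*(-1)) = 45*(-4 + ⅗) = 45*(-17/5) = -153)
M/(-36702) - 24205/z = -153/(-36702) - 24205/(-32670) = -153*(-1/36702) - 24205*(-1/32670) = 17/4078 + 4841/6534 = 4963169/6661413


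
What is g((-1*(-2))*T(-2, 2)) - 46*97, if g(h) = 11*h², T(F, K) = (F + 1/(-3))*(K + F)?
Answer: -4462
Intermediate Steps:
T(F, K) = (-⅓ + F)*(F + K) (T(F, K) = (F - ⅓)*(F + K) = (-⅓ + F)*(F + K))
g((-1*(-2))*T(-2, 2)) - 46*97 = 11*((-1*(-2))*((-2)² - ⅓*(-2) - ⅓*2 - 2*2))² - 46*97 = 11*(2*(4 + ⅔ - ⅔ - 4))² - 4462 = 11*(2*0)² - 4462 = 11*0² - 4462 = 11*0 - 4462 = 0 - 4462 = -4462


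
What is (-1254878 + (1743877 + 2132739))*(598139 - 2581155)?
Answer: -5198948401808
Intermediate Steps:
(-1254878 + (1743877 + 2132739))*(598139 - 2581155) = (-1254878 + 3876616)*(-1983016) = 2621738*(-1983016) = -5198948401808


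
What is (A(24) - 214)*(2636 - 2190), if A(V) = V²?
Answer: 161452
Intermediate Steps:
(A(24) - 214)*(2636 - 2190) = (24² - 214)*(2636 - 2190) = (576 - 214)*446 = 362*446 = 161452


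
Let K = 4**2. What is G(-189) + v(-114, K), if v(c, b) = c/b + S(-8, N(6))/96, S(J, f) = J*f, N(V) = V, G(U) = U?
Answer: -1573/8 ≈ -196.63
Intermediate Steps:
K = 16
v(c, b) = -1/2 + c/b (v(c, b) = c/b - 8*6/96 = c/b - 48*1/96 = c/b - 1/2 = -1/2 + c/b)
G(-189) + v(-114, K) = -189 + (-114 - 1/2*16)/16 = -189 + (-114 - 8)/16 = -189 + (1/16)*(-122) = -189 - 61/8 = -1573/8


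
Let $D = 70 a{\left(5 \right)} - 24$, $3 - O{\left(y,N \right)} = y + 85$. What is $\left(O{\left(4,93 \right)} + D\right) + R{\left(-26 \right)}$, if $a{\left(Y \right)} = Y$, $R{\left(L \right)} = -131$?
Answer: $109$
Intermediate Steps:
$O{\left(y,N \right)} = -82 - y$ ($O{\left(y,N \right)} = 3 - \left(y + 85\right) = 3 - \left(85 + y\right) = -82 - y$)
$D = 326$ ($D = 70 \cdot 5 - 24 = 350 - 24 = 326$)
$\left(O{\left(4,93 \right)} + D\right) + R{\left(-26 \right)} = \left(\left(-82 - 4\right) + 326\right) - 131 = \left(-86 + 326\right) - 131 = 240 - 131 = 109$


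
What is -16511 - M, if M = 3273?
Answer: -19784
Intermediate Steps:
-16511 - M = -16511 - 1*3273 = -16511 - 3273 = -19784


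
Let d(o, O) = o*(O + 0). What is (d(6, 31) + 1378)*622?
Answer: 972808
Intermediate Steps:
d(o, O) = O*o (d(o, O) = o*O = O*o)
(d(6, 31) + 1378)*622 = (31*6 + 1378)*622 = (186 + 1378)*622 = 1564*622 = 972808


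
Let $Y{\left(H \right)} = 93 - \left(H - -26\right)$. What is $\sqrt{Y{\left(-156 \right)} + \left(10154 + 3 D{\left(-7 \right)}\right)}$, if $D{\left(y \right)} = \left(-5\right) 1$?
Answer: $\sqrt{10362} \approx 101.79$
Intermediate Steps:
$D{\left(y \right)} = -5$
$Y{\left(H \right)} = 67 - H$ ($Y{\left(H \right)} = 93 - \left(H + 26\right) = 93 - \left(26 + H\right) = 67 - H$)
$\sqrt{Y{\left(-156 \right)} + \left(10154 + 3 D{\left(-7 \right)}\right)} = \sqrt{\left(67 - -156\right) + \left(10154 + 3 \left(-5\right)\right)} = \sqrt{\left(67 + 156\right) + \left(10154 - 15\right)} = \sqrt{223 + 10139} = \sqrt{10362}$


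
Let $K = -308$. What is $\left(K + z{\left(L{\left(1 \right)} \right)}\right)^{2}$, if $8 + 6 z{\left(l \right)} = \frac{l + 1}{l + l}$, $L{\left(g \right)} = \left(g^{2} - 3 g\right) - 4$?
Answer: $\frac{495819289}{5184} \approx 95644.0$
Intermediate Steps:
$L{\left(g \right)} = -4 + g^{2} - 3 g$
$z{\left(l \right)} = - \frac{4}{3} + \frac{1 + l}{12 l}$ ($z{\left(l \right)} = - \frac{4}{3} + \frac{\left(l + 1\right) \frac{1}{l + l}}{6} = - \frac{4}{3} + \frac{\left(1 + l\right) \frac{1}{2 l}}{6} = - \frac{4}{3} + \frac{\frac{1}{2} \frac{1}{l} \left(1 + l\right)}{6} = - \frac{4}{3} + \frac{1 + l}{12 l}$)
$\left(K + z{\left(L{\left(1 \right)} \right)}\right)^{2} = \left(-308 + \frac{1 - 15 \left(-4 + 1^{2} - 3\right)}{12 \left(-4 + 1^{2} - 3\right)}\right)^{2} = \left(-308 + \frac{1 - 15 \left(-4 + 1 - 3\right)}{12 \left(-4 + 1 - 3\right)}\right)^{2} = \left(-308 + \frac{1 - -90}{12 \left(-6\right)}\right)^{2} = \left(-308 + \frac{1}{12} \left(- \frac{1}{6}\right) \left(1 + 90\right)\right)^{2} = \left(-308 + \frac{1}{12} \left(- \frac{1}{6}\right) 91\right)^{2} = \left(-308 - \frac{91}{72}\right)^{2} = \left(- \frac{22267}{72}\right)^{2} = \frac{495819289}{5184}$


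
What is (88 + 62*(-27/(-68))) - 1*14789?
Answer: -498997/34 ≈ -14676.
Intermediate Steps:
(88 + 62*(-27/(-68))) - 1*14789 = (88 + 62*(-27*(-1/68))) - 14789 = (88 + 62*(27/68)) - 14789 = (88 + 837/34) - 14789 = 3829/34 - 14789 = -498997/34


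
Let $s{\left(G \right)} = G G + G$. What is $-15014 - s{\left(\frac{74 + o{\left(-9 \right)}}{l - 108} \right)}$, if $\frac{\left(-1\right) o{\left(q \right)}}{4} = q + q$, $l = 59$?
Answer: $- \frac{36062776}{2401} \approx -15020.0$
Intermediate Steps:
$o{\left(q \right)} = - 8 q$ ($o{\left(q \right)} = - 4 \left(q + q\right) = - 4 \cdot 2 q = - 8 q$)
$s{\left(G \right)} = G + G^{2}$ ($s{\left(G \right)} = G^{2} + G = G + G^{2}$)
$-15014 - s{\left(\frac{74 + o{\left(-9 \right)}}{l - 108} \right)} = -15014 - \frac{74 - -72}{59 - 108} \left(1 + \frac{74 - -72}{59 - 108}\right) = -15014 - \frac{74 + 72}{-49} \left(1 + \frac{74 + 72}{-49}\right) = -15014 - 146 \left(- \frac{1}{49}\right) \left(1 + 146 \left(- \frac{1}{49}\right)\right) = -15014 - - \frac{146 \left(1 - \frac{146}{49}\right)}{49} = -15014 - \left(- \frac{146}{49}\right) \left(- \frac{97}{49}\right) = -15014 - \frac{14162}{2401} = - \frac{36062776}{2401}$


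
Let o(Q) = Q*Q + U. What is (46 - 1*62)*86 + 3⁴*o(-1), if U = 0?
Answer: -1295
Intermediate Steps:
o(Q) = Q² (o(Q) = Q*Q + 0 = Q² + 0 = Q²)
(46 - 1*62)*86 + 3⁴*o(-1) = (46 - 1*62)*86 + 3⁴*(-1)² = (46 - 62)*86 + 81*1 = -16*86 + 81 = -1376 + 81 = -1295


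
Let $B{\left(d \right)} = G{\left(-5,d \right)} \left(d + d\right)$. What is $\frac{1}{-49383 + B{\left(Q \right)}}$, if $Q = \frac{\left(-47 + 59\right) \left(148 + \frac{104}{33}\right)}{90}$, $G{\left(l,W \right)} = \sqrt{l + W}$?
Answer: $- \frac{5989534439625}{295778193216639071} - \frac{29628720 \sqrt{412555}}{295778193216639071} \approx -2.0314 \cdot 10^{-5}$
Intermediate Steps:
$G{\left(l,W \right)} = \sqrt{W + l}$
$Q = \frac{9976}{495}$ ($Q = 12 \left(148 + 104 \cdot \frac{1}{33}\right) \frac{1}{90} = 12 \left(148 + \frac{104}{33}\right) \frac{1}{90} = 12 \cdot \frac{4988}{33} \cdot \frac{1}{90} = \frac{19952}{11} \cdot \frac{1}{90} = \frac{9976}{495} \approx 20.154$)
$B{\left(d \right)} = 2 d \sqrt{-5 + d}$ ($B{\left(d \right)} = \sqrt{d - 5} \left(d + d\right) = \sqrt{-5 + d} 2 d = 2 d \sqrt{-5 + d}$)
$\frac{1}{-49383 + B{\left(Q \right)}} = \frac{1}{-49383 + 2 \cdot \frac{9976}{495} \sqrt{-5 + \frac{9976}{495}}} = \frac{1}{-49383 + 2 \cdot \frac{9976}{495} \sqrt{\frac{7501}{495}}} = \frac{1}{-49383 + 2 \cdot \frac{9976}{495} \frac{\sqrt{412555}}{165}} = \frac{1}{-49383 + \frac{19952 \sqrt{412555}}{81675}}$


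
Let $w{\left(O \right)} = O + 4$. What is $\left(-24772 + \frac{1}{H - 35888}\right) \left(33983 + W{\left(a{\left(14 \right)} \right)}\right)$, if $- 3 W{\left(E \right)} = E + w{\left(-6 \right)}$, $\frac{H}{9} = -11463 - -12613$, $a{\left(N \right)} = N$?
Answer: $- \frac{21496044283923}{25538} \approx -8.4173 \cdot 10^{8}$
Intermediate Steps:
$w{\left(O \right)} = 4 + O$
$H = 10350$ ($H = 9 \left(-11463 - -12613\right) = 9 \left(-11463 + 12613\right) = 9 \cdot 1150 = 10350$)
$W{\left(E \right)} = \frac{2}{3} - \frac{E}{3}$ ($W{\left(E \right)} = - \frac{E + \left(4 - 6\right)}{3} = - \frac{E - 2}{3} = - \frac{-2 + E}{3} = \frac{2}{3} - \frac{E}{3}$)
$\left(-24772 + \frac{1}{H - 35888}\right) \left(33983 + W{\left(a{\left(14 \right)} \right)}\right) = \left(-24772 + \frac{1}{10350 - 35888}\right) \left(33983 + \left(\frac{2}{3} - \frac{14}{3}\right)\right) = \left(-24772 + \frac{1}{-25538}\right) \left(33983 + \left(\frac{2}{3} - \frac{14}{3}\right)\right) = \left(-24772 - \frac{1}{25538}\right) \left(33983 - 4\right) = \left(- \frac{632627337}{25538}\right) 33979 = - \frac{21496044283923}{25538}$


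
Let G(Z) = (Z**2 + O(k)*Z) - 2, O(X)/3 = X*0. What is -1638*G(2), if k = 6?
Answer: -3276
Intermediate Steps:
O(X) = 0 (O(X) = 3*(X*0) = 3*0 = 0)
G(Z) = -2 + Z**2 (G(Z) = (Z**2 + 0*Z) - 2 = (Z**2 + 0) - 2 = Z**2 - 2 = -2 + Z**2)
-1638*G(2) = -1638*(-2 + 2**2) = -1638*(-2 + 4) = -1638*2 = -3276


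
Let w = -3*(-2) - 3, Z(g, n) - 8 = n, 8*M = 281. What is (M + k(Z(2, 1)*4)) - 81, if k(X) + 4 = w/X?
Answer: -1195/24 ≈ -49.792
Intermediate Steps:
M = 281/8 (M = (⅛)*281 = 281/8 ≈ 35.125)
Z(g, n) = 8 + n
w = 3 (w = 6 - 3 = 3)
k(X) = -4 + 3/X
(M + k(Z(2, 1)*4)) - 81 = (281/8 + (-4 + 3/(((8 + 1)*4)))) - 81 = (281/8 + (-4 + 3/((9*4)))) - 81 = (281/8 + (-4 + 3/36)) - 81 = (281/8 + (-4 + 3*(1/36))) - 81 = (281/8 + (-4 + 1/12)) - 81 = (281/8 - 47/12) - 81 = 749/24 - 81 = -1195/24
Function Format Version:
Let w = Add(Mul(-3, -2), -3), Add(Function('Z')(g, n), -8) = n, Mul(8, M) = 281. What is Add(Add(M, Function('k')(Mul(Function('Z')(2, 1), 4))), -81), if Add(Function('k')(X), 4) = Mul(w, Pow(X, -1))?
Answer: Rational(-1195, 24) ≈ -49.792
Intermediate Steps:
M = Rational(281, 8) (M = Mul(Rational(1, 8), 281) = Rational(281, 8) ≈ 35.125)
Function('Z')(g, n) = Add(8, n)
w = 3 (w = Add(6, -3) = 3)
Function('k')(X) = Add(-4, Mul(3, Pow(X, -1)))
Add(Add(M, Function('k')(Mul(Function('Z')(2, 1), 4))), -81) = Add(Add(Rational(281, 8), Add(-4, Mul(3, Pow(Mul(Add(8, 1), 4), -1)))), -81) = Add(Add(Rational(281, 8), Add(-4, Mul(3, Pow(Mul(9, 4), -1)))), -81) = Add(Add(Rational(281, 8), Add(-4, Mul(3, Pow(36, -1)))), -81) = Add(Add(Rational(281, 8), Add(-4, Mul(3, Rational(1, 36)))), -81) = Add(Add(Rational(281, 8), Add(-4, Rational(1, 12))), -81) = Add(Add(Rational(281, 8), Rational(-47, 12)), -81) = Add(Rational(749, 24), -81) = Rational(-1195, 24)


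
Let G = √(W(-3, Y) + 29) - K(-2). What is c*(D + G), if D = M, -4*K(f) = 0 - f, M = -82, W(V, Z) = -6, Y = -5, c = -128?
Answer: 10432 - 128*√23 ≈ 9818.1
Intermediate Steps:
K(f) = f/4 (K(f) = -(0 - f)/4 = -(-1)*f/4 = f/4)
D = -82
G = ½ + √23 (G = √(-6 + 29) - (-2)/4 = √23 - 1*(-½) = √23 + ½ = ½ + √23 ≈ 5.2958)
c*(D + G) = -128*(-82 + (½ + √23)) = -128*(-163/2 + √23) = 10432 - 128*√23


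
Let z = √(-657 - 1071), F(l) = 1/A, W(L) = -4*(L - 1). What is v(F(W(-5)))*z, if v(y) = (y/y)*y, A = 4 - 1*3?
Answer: 24*I*√3 ≈ 41.569*I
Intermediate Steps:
A = 1 (A = 4 - 3 = 1)
W(L) = 4 - 4*L (W(L) = -4*(-1 + L) = 4 - 4*L)
F(l) = 1 (F(l) = 1/1 = 1)
v(y) = y (v(y) = 1*y = y)
z = 24*I*√3 (z = √(-1728) = 24*I*√3 ≈ 41.569*I)
v(F(W(-5)))*z = 1*(24*I*√3) = 24*I*√3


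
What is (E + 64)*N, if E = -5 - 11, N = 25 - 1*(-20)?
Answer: 2160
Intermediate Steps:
N = 45 (N = 25 + 20 = 45)
E = -16
(E + 64)*N = (-16 + 64)*45 = 48*45 = 2160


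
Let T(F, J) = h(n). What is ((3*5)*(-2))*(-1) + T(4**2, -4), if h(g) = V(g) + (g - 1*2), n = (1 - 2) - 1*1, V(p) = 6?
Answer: 32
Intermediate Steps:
n = -2 (n = -1 - 1 = -2)
h(g) = 4 + g (h(g) = 6 + (g - 1*2) = 6 + (g - 2) = 6 + (-2 + g) = 4 + g)
T(F, J) = 2 (T(F, J) = 4 - 2 = 2)
((3*5)*(-2))*(-1) + T(4**2, -4) = ((3*5)*(-2))*(-1) + 2 = (15*(-2))*(-1) + 2 = -30*(-1) + 2 = 30 + 2 = 32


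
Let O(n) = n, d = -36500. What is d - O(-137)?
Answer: -36363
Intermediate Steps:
d - O(-137) = -36500 - 1*(-137) = -36500 + 137 = -36363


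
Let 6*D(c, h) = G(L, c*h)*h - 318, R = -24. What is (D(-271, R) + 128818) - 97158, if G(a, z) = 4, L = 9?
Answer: 31591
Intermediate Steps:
D(c, h) = -53 + 2*h/3 (D(c, h) = (4*h - 318)/6 = (-318 + 4*h)/6 = -53 + 2*h/3)
(D(-271, R) + 128818) - 97158 = ((-53 + (2/3)*(-24)) + 128818) - 97158 = ((-53 - 16) + 128818) - 97158 = (-69 + 128818) - 97158 = 128749 - 97158 = 31591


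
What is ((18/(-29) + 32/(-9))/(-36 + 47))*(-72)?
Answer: 8720/319 ≈ 27.335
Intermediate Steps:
((18/(-29) + 32/(-9))/(-36 + 47))*(-72) = ((18*(-1/29) + 32*(-⅑))/11)*(-72) = ((-18/29 - 32/9)/11)*(-72) = ((1/11)*(-1090/261))*(-72) = -1090/2871*(-72) = 8720/319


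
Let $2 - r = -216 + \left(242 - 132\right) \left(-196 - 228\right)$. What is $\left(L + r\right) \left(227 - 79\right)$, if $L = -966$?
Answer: $6792016$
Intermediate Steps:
$r = 46858$ ($r = 2 - \left(-216 + \left(242 - 132\right) \left(-196 - 228\right)\right) = 2 - \left(-216 + 110 \left(-424\right)\right) = 2 - \left(-216 - 46640\right) = 2 - -46856 = 2 + 46856 = 46858$)
$\left(L + r\right) \left(227 - 79\right) = \left(-966 + 46858\right) \left(227 - 79\right) = 45892 \cdot 148 = 6792016$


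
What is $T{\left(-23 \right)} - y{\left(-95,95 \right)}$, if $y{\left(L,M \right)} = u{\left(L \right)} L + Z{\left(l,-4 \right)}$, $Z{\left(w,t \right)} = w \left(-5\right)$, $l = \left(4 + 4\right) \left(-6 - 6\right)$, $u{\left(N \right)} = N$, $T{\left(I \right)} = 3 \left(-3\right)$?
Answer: $-9514$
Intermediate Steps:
$T{\left(I \right)} = -9$
$l = -96$ ($l = 8 \left(-12\right) = -96$)
$Z{\left(w,t \right)} = - 5 w$
$y{\left(L,M \right)} = 480 + L^{2}$ ($y{\left(L,M \right)} = L L - -480 = L^{2} + 480 = 480 + L^{2}$)
$T{\left(-23 \right)} - y{\left(-95,95 \right)} = -9 - \left(480 + \left(-95\right)^{2}\right) = -9 - \left(480 + 9025\right) = -9 - 9505 = -9514$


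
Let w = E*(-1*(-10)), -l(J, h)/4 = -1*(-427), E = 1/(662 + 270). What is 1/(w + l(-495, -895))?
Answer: -466/795923 ≈ -0.00058548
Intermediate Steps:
E = 1/932 ≈ 0.0010730
l(J, h) = -1708 (l(J, h) = -(-4)*(-427) = -4*427 = -1708)
w = 5/466 (w = (-1*(-10))/932 = (1/932)*10 = 5/466 ≈ 0.010730)
1/(w + l(-495, -895)) = 1/(5/466 - 1708) = 1/(-795923/466) = -466/795923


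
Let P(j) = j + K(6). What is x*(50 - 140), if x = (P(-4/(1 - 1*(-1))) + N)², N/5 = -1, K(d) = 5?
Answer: -360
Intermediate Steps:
N = -5 (N = 5*(-1) = -5)
P(j) = 5 + j (P(j) = j + 5 = 5 + j)
x = 4 (x = ((5 - 4/(1 - 1*(-1))) - 5)² = ((5 - 4/(1 + 1)) - 5)² = ((5 - 4/2) - 5)² = ((5 - 4*½) - 5)² = ((5 - 2) - 5)² = (3 - 5)² = (-2)² = 4)
x*(50 - 140) = 4*(50 - 140) = 4*(-90) = -360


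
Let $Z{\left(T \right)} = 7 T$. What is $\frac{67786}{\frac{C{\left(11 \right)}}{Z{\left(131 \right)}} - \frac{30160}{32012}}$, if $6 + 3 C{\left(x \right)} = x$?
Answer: $- \frac{1492393725858}{20702525} \approx -72088.0$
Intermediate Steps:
$C{\left(x \right)} = -2 + \frac{x}{3}$
$\frac{67786}{\frac{C{\left(11 \right)}}{Z{\left(131 \right)}} - \frac{30160}{32012}} = \frac{67786}{\frac{-2 + \frac{1}{3} \cdot 11}{7 \cdot 131} - \frac{30160}{32012}} = \frac{67786}{\frac{-2 + \frac{11}{3}}{917} - \frac{7540}{8003}} = \frac{67786}{\frac{5}{3} \cdot \frac{1}{917} - \frac{7540}{8003}} = \frac{67786}{\frac{5}{2751} - \frac{7540}{8003}} = \frac{67786}{- \frac{20702525}{22016253}} = 67786 \left(- \frac{22016253}{20702525}\right) = - \frac{1492393725858}{20702525}$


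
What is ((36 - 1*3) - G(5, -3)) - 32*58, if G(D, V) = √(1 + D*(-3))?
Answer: -1823 - I*√14 ≈ -1823.0 - 3.7417*I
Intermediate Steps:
G(D, V) = √(1 - 3*D)
((36 - 1*3) - G(5, -3)) - 32*58 = ((36 - 1*3) - √(1 - 3*5)) - 32*58 = ((36 - 3) - √(1 - 15)) - 1856 = (33 - √(-14)) - 1856 = (33 - I*√14) - 1856 = -1823 - I*√14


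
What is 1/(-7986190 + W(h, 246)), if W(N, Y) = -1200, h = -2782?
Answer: -1/7987390 ≈ -1.2520e-7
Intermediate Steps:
1/(-7986190 + W(h, 246)) = 1/(-7986190 - 1200) = 1/(-7987390) = -1/7987390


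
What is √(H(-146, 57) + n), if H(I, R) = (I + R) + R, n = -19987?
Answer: I*√20019 ≈ 141.49*I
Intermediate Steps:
H(I, R) = I + 2*R
√(H(-146, 57) + n) = √((-146 + 2*57) - 19987) = √((-146 + 114) - 19987) = √(-32 - 19987) = √(-20019) = I*√20019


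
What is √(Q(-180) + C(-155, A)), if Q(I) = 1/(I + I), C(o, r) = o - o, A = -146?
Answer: I*√10/60 ≈ 0.052705*I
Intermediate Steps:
C(o, r) = 0
Q(I) = 1/(2*I)
√(Q(-180) + C(-155, A)) = √((½)/(-180) + 0) = √((½)*(-1/180) + 0) = √(-1/360 + 0) = √(-1/360) = I*√10/60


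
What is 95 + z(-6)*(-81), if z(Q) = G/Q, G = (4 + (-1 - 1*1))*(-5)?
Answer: -40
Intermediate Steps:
G = -10 (G = (4 + (-1 - 1))*(-5) = (4 - 2)*(-5) = 2*(-5) = -10)
z(Q) = -10/Q
95 + z(-6)*(-81) = 95 - 10/(-6)*(-81) = 95 - 10*(-⅙)*(-81) = 95 + (5/3)*(-81) = 95 - 135 = -40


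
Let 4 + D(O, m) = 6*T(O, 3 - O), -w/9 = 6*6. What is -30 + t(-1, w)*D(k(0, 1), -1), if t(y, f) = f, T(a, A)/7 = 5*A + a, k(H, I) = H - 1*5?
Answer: -475014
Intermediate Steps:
k(H, I) = -5 + H (k(H, I) = H - 5 = -5 + H)
w = -324 (w = -54*6 = -9*36 = -324)
T(a, A) = 7*a + 35*A (T(a, A) = 7*(5*A + a) = 7*(a + 5*A) = 7*a + 35*A)
D(O, m) = 626 - 168*O (D(O, m) = -4 + 6*(7*O + 35*(3 - O)) = -4 + 6*(7*O + (105 - 35*O)) = -4 + 6*(105 - 28*O) = -4 + (630 - 168*O) = 626 - 168*O)
-30 + t(-1, w)*D(k(0, 1), -1) = -30 - 324*(626 - 168*(-5 + 0)) = -30 - 324*(626 - 168*(-5)) = -30 - 324*(626 + 840) = -30 - 324*1466 = -30 - 474984 = -475014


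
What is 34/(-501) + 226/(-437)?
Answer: -128084/218937 ≈ -0.58503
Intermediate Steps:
34/(-501) + 226/(-437) = 34*(-1/501) + 226*(-1/437) = -34/501 - 226/437 = -128084/218937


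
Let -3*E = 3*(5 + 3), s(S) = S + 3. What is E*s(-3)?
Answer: 0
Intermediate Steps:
s(S) = 3 + S
E = -8 (E = -(5 + 3) = -8 ≈ -8.0000)
E*s(-3) = -8*(3 - 3) = -8*0 = 0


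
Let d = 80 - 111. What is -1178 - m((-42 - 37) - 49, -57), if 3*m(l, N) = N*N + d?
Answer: -6752/3 ≈ -2250.7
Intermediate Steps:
d = -31
m(l, N) = -31/3 + N**2/3 (m(l, N) = (N*N - 31)/3 = (N**2 - 31)/3 = (-31 + N**2)/3 = -31/3 + N**2/3)
-1178 - m((-42 - 37) - 49, -57) = -1178 - (-31/3 + (1/3)*(-57)**2) = -1178 - (-31/3 + (1/3)*3249) = -1178 - (-31/3 + 1083) = -1178 - 1*3218/3 = -1178 - 3218/3 = -6752/3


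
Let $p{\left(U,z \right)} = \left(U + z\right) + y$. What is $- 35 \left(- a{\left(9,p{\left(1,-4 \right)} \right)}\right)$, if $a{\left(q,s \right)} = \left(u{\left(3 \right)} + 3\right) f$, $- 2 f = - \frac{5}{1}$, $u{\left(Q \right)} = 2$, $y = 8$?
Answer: $\frac{875}{2} \approx 437.5$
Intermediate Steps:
$f = \frac{5}{2}$ ($f = - \frac{\left(-5\right) 1^{-1}}{2} = - \frac{\left(-5\right) 1}{2} = \left(- \frac{1}{2}\right) \left(-5\right) = \frac{5}{2} \approx 2.5$)
$p{\left(U,z \right)} = 8 + U + z$ ($p{\left(U,z \right)} = \left(U + z\right) + 8 = 8 + U + z$)
$a{\left(q,s \right)} = \frac{25}{2}$ ($a{\left(q,s \right)} = \left(2 + 3\right) \frac{5}{2} = 5 \cdot \frac{5}{2} = \frac{25}{2}$)
$- 35 \left(- a{\left(9,p{\left(1,-4 \right)} \right)}\right) = - 35 \left(\left(-1\right) \frac{25}{2}\right) = \left(-35\right) \left(- \frac{25}{2}\right) = \frac{875}{2}$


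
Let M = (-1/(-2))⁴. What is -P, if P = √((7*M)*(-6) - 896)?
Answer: -I*√14378/4 ≈ -29.977*I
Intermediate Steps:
M = 1/16 (M = (-1*(-½))⁴ = (½)⁴ = 1/16 ≈ 0.062500)
P = I*√14378/4 (P = √((7*(1/16))*(-6) - 896) = √((7/16)*(-6) - 896) = √(-21/8 - 896) = √(-7189/8) = I*√14378/4 ≈ 29.977*I)
-P = -I*√14378/4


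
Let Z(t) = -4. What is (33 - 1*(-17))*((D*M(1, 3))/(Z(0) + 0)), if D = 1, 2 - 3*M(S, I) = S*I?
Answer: 25/6 ≈ 4.1667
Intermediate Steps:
M(S, I) = ⅔ - I*S/3 (M(S, I) = ⅔ - S*I/3 = ⅔ - I*S/3)
(33 - 1*(-17))*((D*M(1, 3))/(Z(0) + 0)) = (33 - 1*(-17))*((1*(⅔ - ⅓*3*1))/(-4 + 0)) = (33 + 17)*((1*(⅔ - 1))/(-4)) = 50*((1*(-⅓))*(-¼)) = 50*(-⅓*(-¼)) = 50*(1/12) = 25/6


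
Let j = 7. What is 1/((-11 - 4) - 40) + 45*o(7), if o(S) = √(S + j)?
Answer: -1/55 + 45*√14 ≈ 168.36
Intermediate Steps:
o(S) = √(7 + S) (o(S) = √(S + 7) = √(7 + S))
1/((-11 - 4) - 40) + 45*o(7) = 1/((-11 - 4) - 40) + 45*√(7 + 7) = 1/(-15 - 40) + 45*√14 = 1/(-55) + 45*√14 = -1/55 + 45*√14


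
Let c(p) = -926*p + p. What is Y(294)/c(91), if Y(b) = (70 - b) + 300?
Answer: -76/84175 ≈ -0.00090288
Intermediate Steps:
c(p) = -925*p
Y(b) = 370 - b
Y(294)/c(91) = (370 - 1*294)/((-925*91)) = (370 - 294)/(-84175) = 76*(-1/84175) = -76/84175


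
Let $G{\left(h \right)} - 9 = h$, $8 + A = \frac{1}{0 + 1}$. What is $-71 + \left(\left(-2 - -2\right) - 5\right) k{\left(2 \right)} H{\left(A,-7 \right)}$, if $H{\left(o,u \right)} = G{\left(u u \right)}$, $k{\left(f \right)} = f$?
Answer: $-651$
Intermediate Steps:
$A = -7$ ($A = -8 + \frac{1}{0 + 1} = -8 + 1^{-1} = -8 + 1 = -7$)
$G{\left(h \right)} = 9 + h$
$H{\left(o,u \right)} = 9 + u^{2}$ ($H{\left(o,u \right)} = 9 + u u = 9 + u^{2}$)
$-71 + \left(\left(-2 - -2\right) - 5\right) k{\left(2 \right)} H{\left(A,-7 \right)} = -71 + \left(\left(-2 - -2\right) - 5\right) 2 \left(9 + \left(-7\right)^{2}\right) = -71 + \left(\left(-2 + 2\right) - 5\right) 2 \left(9 + 49\right) = -71 + \left(0 - 5\right) 2 \cdot 58 = -71 + \left(-5\right) 2 \cdot 58 = -71 - 580 = -651$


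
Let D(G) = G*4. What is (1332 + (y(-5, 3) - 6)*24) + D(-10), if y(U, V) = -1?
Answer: 1124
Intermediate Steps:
D(G) = 4*G
(1332 + (y(-5, 3) - 6)*24) + D(-10) = (1332 + (-1 - 6)*24) + 4*(-10) = (1332 - 7*24) - 40 = (1332 - 168) - 40 = 1164 - 40 = 1124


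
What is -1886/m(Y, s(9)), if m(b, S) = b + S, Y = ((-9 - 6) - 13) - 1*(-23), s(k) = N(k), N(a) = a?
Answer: -943/2 ≈ -471.50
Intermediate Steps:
s(k) = k
Y = -5 (Y = (-15 - 13) + 23 = -28 + 23 = -5)
m(b, S) = S + b
-1886/m(Y, s(9)) = -1886/(9 - 5) = -1886/4 = -1886*1/4 = -943/2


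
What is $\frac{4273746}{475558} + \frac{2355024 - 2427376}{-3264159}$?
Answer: $\frac{6992297021015}{776148462861} \approx 9.009$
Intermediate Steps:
$\frac{4273746}{475558} + \frac{2355024 - 2427376}{-3264159} = 4273746 \cdot \frac{1}{475558} - - \frac{72352}{3264159} = \frac{2136873}{237779} + \frac{72352}{3264159} = \frac{6992297021015}{776148462861}$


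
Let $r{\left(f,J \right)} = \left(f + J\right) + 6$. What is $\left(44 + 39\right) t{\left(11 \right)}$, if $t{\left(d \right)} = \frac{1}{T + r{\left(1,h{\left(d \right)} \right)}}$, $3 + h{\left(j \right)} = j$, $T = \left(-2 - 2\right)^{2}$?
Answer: $\frac{83}{31} \approx 2.6774$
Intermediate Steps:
$T = 16$ ($T = \left(-4\right)^{2} = 16$)
$h{\left(j \right)} = -3 + j$
$r{\left(f,J \right)} = 6 + J + f$ ($r{\left(f,J \right)} = \left(J + f\right) + 6 = 6 + J + f$)
$t{\left(d \right)} = \frac{1}{20 + d}$ ($t{\left(d \right)} = \frac{1}{16 + \left(6 + \left(-3 + d\right) + 1\right)} = \frac{1}{16 + \left(4 + d\right)} = \frac{1}{20 + d}$)
$\left(44 + 39\right) t{\left(11 \right)} = \frac{44 + 39}{20 + 11} = \frac{83}{31}$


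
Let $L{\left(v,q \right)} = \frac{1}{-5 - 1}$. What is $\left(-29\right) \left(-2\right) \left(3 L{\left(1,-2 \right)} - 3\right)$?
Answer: $-203$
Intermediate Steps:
$L{\left(v,q \right)} = - \frac{1}{6}$ ($L{\left(v,q \right)} = \frac{1}{-6} = - \frac{1}{6}$)
$\left(-29\right) \left(-2\right) \left(3 L{\left(1,-2 \right)} - 3\right) = \left(-29\right) \left(-2\right) \left(3 \left(- \frac{1}{6}\right) - 3\right) = 58 \left(- \frac{1}{2} - 3\right) = 58 \left(- \frac{7}{2}\right) = -203$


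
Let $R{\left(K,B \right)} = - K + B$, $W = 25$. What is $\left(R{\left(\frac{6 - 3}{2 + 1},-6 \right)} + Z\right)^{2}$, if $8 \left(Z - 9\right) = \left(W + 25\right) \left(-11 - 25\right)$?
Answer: $49729$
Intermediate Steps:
$R{\left(K,B \right)} = B - K$
$Z = -216$ ($Z = 9 + \frac{\left(25 + 25\right) \left(-11 - 25\right)}{8} = 9 + \frac{50 \left(-36\right)}{8} = 9 + \frac{1}{8} \left(-1800\right) = 9 - 225 = -216$)
$\left(R{\left(\frac{6 - 3}{2 + 1},-6 \right)} + Z\right)^{2} = \left(\left(-6 - \frac{6 - 3}{2 + 1}\right) - 216\right)^{2} = \left(\left(-6 - \frac{3}{3}\right) - 216\right)^{2} = \left(\left(-6 - 3 \cdot \frac{1}{3}\right) - 216\right)^{2} = \left(\left(-6 - 1\right) - 216\right)^{2} = \left(-7 - 216\right)^{2} = \left(-223\right)^{2} = 49729$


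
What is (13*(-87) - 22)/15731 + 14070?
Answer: 221334017/15731 ≈ 14070.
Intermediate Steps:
(13*(-87) - 22)/15731 + 14070 = (-1131 - 22)*(1/15731) + 14070 = -1153*1/15731 + 14070 = -1153/15731 + 14070 = 221334017/15731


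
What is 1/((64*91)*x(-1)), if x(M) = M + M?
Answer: -1/11648 ≈ -8.5852e-5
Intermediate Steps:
x(M) = 2*M
1/((64*91)*x(-1)) = 1/((64*91)*(2*(-1))) = 1/(5824*(-2)) = 1/(-11648) = -1/11648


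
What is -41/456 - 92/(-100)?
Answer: 9463/11400 ≈ 0.83009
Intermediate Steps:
-41/456 - 92/(-100) = -41*1/456 - 92*(-1/100) = -41/456 + 23/25 = 9463/11400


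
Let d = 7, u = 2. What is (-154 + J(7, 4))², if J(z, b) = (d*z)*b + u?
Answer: 1936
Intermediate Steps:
J(z, b) = 2 + 7*b*z (J(z, b) = (7*z)*b + 2 = 7*b*z + 2 = 2 + 7*b*z)
(-154 + J(7, 4))² = (-154 + (2 + 7*4*7))² = (-154 + (2 + 196))² = (-154 + 198)² = 44² = 1936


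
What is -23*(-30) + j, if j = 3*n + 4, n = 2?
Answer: 700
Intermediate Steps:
j = 10 (j = 3*2 + 4 = 6 + 4 = 10)
-23*(-30) + j = -23*(-30) + 10 = 690 + 10 = 700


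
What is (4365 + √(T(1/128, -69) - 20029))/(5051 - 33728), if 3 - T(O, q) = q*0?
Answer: -1455/9559 - I*√20026/28677 ≈ -0.15221 - 0.0049347*I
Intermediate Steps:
T(O, q) = 3 (T(O, q) = 3 - q*0 = 3 - 1*0 = 3 + 0 = 3)
(4365 + √(T(1/128, -69) - 20029))/(5051 - 33728) = (4365 + √(3 - 20029))/(5051 - 33728) = (4365 + √(-20026))/(-28677) = (4365 + I*√20026)*(-1/28677) = -1455/9559 - I*√20026/28677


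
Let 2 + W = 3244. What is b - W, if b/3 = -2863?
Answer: -11831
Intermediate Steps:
b = -8589 (b = 3*(-2863) = -8589)
W = 3242 (W = -2 + 3244 = 3242)
b - W = -8589 - 1*3242 = -8589 - 3242 = -11831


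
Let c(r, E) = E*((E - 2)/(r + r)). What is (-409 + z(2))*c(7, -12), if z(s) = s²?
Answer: -4860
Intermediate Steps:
c(r, E) = E*(-2 + E)/(2*r) (c(r, E) = E*((-2 + E)/((2*r))) = E*((-2 + E)*(1/(2*r))) = E*((-2 + E)/(2*r)) = E*(-2 + E)/(2*r))
(-409 + z(2))*c(7, -12) = (-409 + 2²)*((½)*(-12)*(-2 - 12)/7) = (-409 + 4)*((½)*(-12)*(⅐)*(-14)) = -405*12 = -4860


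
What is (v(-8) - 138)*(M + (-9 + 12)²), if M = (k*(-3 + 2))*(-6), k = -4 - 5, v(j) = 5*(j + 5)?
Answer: 6885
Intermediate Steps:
v(j) = 25 + 5*j (v(j) = 5*(5 + j) = 25 + 5*j)
k = -9
M = -54 (M = -9*(-3 + 2)*(-6) = -9*(-1)*(-6) = 9*(-6) = -54)
(v(-8) - 138)*(M + (-9 + 12)²) = ((25 + 5*(-8)) - 138)*(-54 + (-9 + 12)²) = ((25 - 40) - 138)*(-54 + 3²) = (-15 - 138)*(-54 + 9) = -153*(-45) = 6885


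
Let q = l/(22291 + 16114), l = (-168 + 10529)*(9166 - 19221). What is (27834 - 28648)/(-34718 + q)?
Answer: 6252334/287504929 ≈ 0.021747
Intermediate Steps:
l = -104179855 (l = 10361*(-10055) = -104179855)
q = -20835971/7681 (q = -104179855/(22291 + 16114) = -104179855/38405 = -104179855*1/38405 = -20835971/7681 ≈ -2712.7)
(27834 - 28648)/(-34718 + q) = (27834 - 28648)/(-34718 - 20835971/7681) = -814/(-287504929/7681) = -814*(-7681/287504929) = 6252334/287504929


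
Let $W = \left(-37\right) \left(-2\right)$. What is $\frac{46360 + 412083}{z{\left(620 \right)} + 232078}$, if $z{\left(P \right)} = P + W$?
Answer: $\frac{458443}{232772} \approx 1.9695$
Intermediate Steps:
$W = 74$
$z{\left(P \right)} = 74 + P$ ($z{\left(P \right)} = P + 74 = 74 + P$)
$\frac{46360 + 412083}{z{\left(620 \right)} + 232078} = \frac{46360 + 412083}{\left(74 + 620\right) + 232078} = \frac{458443}{694 + 232078} = \frac{458443}{232772}$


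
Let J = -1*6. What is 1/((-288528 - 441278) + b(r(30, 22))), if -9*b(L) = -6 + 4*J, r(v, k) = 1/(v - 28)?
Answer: -3/2189408 ≈ -1.3702e-6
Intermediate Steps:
r(v, k) = 1/(-28 + v)
J = -6
b(L) = 10/3 (b(L) = -(-6 + 4*(-6))/9 = -(-6 - 24)/9 = -⅑*(-30) = 10/3)
1/((-288528 - 441278) + b(r(30, 22))) = 1/((-288528 - 441278) + 10/3) = 1/(-729806 + 10/3) = 1/(-2189408/3) = -3/2189408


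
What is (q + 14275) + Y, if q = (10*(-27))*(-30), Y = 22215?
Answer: 44590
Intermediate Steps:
q = 8100 (q = -270*(-30) = 8100)
(q + 14275) + Y = (8100 + 14275) + 22215 = 22375 + 22215 = 44590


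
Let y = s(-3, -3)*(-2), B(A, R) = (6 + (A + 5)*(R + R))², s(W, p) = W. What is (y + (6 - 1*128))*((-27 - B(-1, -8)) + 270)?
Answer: 362036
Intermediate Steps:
B(A, R) = (6 + 2*R*(5 + A))² (B(A, R) = (6 + (5 + A)*(2*R))² = (6 + 2*R*(5 + A))²)
y = 6 (y = -3*(-2) = 6)
(y + (6 - 1*128))*((-27 - B(-1, -8)) + 270) = (6 + (6 - 1*128))*((-27 - 4*(3 + 5*(-8) - 1*(-8))²) + 270) = (6 + (6 - 128))*((-27 - 4*(3 - 40 + 8)²) + 270) = (6 - 122)*((-27 - 4*(-29)²) + 270) = -116*((-27 - 4*841) + 270) = -116*((-27 - 1*3364) + 270) = -116*((-27 - 3364) + 270) = -116*(-3391 + 270) = -116*(-3121) = 362036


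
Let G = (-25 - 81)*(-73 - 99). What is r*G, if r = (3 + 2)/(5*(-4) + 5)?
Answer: -18232/3 ≈ -6077.3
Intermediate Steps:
G = 18232 (G = -106*(-172) = 18232)
r = -⅓ (r = 5/(-20 + 5) = 5/(-15) = 5*(-1/15) = -⅓ ≈ -0.33333)
r*G = -⅓*18232 = -18232/3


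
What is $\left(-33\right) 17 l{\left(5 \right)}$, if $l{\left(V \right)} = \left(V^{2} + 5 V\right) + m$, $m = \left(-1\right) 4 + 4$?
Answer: $-28050$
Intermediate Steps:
$m = 0$ ($m = -4 + 4 = 0$)
$l{\left(V \right)} = V^{2} + 5 V$ ($l{\left(V \right)} = \left(V^{2} + 5 V\right) + 0 = V^{2} + 5 V$)
$\left(-33\right) 17 l{\left(5 \right)} = \left(-33\right) 17 \cdot 5 \left(5 + 5\right) = - 561 \cdot 5 \cdot 10 = \left(-561\right) 50 = -28050$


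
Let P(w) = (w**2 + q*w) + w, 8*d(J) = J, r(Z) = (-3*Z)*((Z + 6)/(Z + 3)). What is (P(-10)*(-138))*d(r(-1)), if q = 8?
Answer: -5175/4 ≈ -1293.8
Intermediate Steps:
r(Z) = -3*Z*(6 + Z)/(3 + Z) (r(Z) = (-3*Z)*((6 + Z)/(3 + Z)) = -3*Z*(6 + Z)/(3 + Z))
d(J) = J/8
P(w) = w**2 + 9*w (P(w) = (w**2 + 8*w) + w = w**2 + 9*w)
(P(-10)*(-138))*d(r(-1)) = (-10*(9 - 10)*(-138))*((-3*(-1)*(6 - 1)/(3 - 1))/8) = (-10*(-1)*(-138))*((-3*(-1)*5/2)/8) = (10*(-138))*((-3*(-1)*1/2*5)/8) = -345*15/(2*2) = -1380*15/16 = -5175/4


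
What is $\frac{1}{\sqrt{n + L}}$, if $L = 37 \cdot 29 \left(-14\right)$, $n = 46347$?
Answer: $\frac{\sqrt{1253}}{6265} \approx 0.0056501$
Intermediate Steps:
$L = -15022$ ($L = 1073 \left(-14\right) = -15022$)
$\frac{1}{\sqrt{n + L}} = \frac{1}{\sqrt{46347 - 15022}} = \frac{1}{\sqrt{31325}} = \frac{1}{5 \sqrt{1253}} = \frac{\sqrt{1253}}{6265}$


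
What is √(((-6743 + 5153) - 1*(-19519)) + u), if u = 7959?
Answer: 4*√1618 ≈ 160.90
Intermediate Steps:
√(((-6743 + 5153) - 1*(-19519)) + u) = √(((-6743 + 5153) - 1*(-19519)) + 7959) = √((-1590 + 19519) + 7959) = √(17929 + 7959) = √25888 = 4*√1618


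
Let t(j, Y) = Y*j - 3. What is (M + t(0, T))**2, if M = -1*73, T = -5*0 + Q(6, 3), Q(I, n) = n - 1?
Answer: 5776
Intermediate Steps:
Q(I, n) = -1 + n
T = 2 (T = -5*0 + (-1 + 3) = 0 + 2 = 2)
t(j, Y) = -3 + Y*j
M = -73
(M + t(0, T))**2 = (-73 + (-3 + 2*0))**2 = (-73 + (-3 + 0))**2 = (-73 - 3)**2 = (-76)**2 = 5776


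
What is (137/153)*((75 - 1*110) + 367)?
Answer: 45484/153 ≈ 297.28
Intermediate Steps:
(137/153)*((75 - 1*110) + 367) = (137*(1/153))*((75 - 110) + 367) = 137*(-35 + 367)/153 = (137/153)*332 = 45484/153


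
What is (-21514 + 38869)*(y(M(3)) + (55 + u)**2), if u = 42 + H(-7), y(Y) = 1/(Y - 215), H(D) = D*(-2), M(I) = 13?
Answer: 43193835555/202 ≈ 2.1383e+8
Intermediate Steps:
H(D) = -2*D
y(Y) = 1/(-215 + Y)
u = 56 (u = 42 - 2*(-7) = 42 + 14 = 56)
(-21514 + 38869)*(y(M(3)) + (55 + u)**2) = (-21514 + 38869)*(1/(-215 + 13) + (55 + 56)**2) = 17355*(1/(-202) + 111**2) = 17355*(-1/202 + 12321) = 17355*(2488841/202) = 43193835555/202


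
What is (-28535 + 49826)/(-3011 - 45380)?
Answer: -21291/48391 ≈ -0.43998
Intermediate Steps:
(-28535 + 49826)/(-3011 - 45380) = 21291/(-48391) = 21291*(-1/48391) = -21291/48391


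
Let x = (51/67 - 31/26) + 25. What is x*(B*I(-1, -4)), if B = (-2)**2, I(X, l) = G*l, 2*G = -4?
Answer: 684784/871 ≈ 786.20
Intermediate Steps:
G = -2 (G = (1/2)*(-4) = -2)
I(X, l) = -2*l
x = 42799/1742 (x = (51*(1/67) - 31*1/26) + 25 = (51/67 - 31/26) + 25 = -751/1742 + 25 = 42799/1742 ≈ 24.569)
B = 4
x*(B*I(-1, -4)) = 42799*(4*(-2*(-4)))/1742 = 42799*(4*8)/1742 = (42799/1742)*32 = 684784/871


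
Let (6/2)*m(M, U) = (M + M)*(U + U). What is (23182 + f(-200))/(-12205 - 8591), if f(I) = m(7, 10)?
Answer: -34913/31194 ≈ -1.1192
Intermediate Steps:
m(M, U) = 4*M*U/3 (m(M, U) = ((M + M)*(U + U))/3 = ((2*M)*(2*U))/3 = (4*M*U)/3 = 4*M*U/3)
f(I) = 280/3 (f(I) = (4/3)*7*10 = 280/3)
(23182 + f(-200))/(-12205 - 8591) = (23182 + 280/3)/(-12205 - 8591) = (69826/3)/(-20796) = (69826/3)*(-1/20796) = -34913/31194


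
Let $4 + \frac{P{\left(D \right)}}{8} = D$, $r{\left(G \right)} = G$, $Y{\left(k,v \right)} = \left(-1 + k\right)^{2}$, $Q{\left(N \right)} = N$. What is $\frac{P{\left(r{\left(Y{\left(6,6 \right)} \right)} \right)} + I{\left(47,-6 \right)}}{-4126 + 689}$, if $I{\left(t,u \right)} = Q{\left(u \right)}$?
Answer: $- \frac{162}{3437} \approx -0.047134$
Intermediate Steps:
$P{\left(D \right)} = -32 + 8 D$
$I{\left(t,u \right)} = u$
$\frac{P{\left(r{\left(Y{\left(6,6 \right)} \right)} \right)} + I{\left(47,-6 \right)}}{-4126 + 689} = \frac{\left(-32 + 8 \left(-1 + 6\right)^{2}\right) - 6}{-4126 + 689} = \frac{\left(-32 + 8 \cdot 5^{2}\right) - 6}{-3437} = \left(\left(-32 + 8 \cdot 25\right) - 6\right) \left(- \frac{1}{3437}\right) = \left(\left(-32 + 200\right) - 6\right) \left(- \frac{1}{3437}\right) = \left(168 - 6\right) \left(- \frac{1}{3437}\right) = 162 \left(- \frac{1}{3437}\right) = - \frac{162}{3437}$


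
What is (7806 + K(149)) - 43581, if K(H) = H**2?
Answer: -13574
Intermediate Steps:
(7806 + K(149)) - 43581 = (7806 + 149**2) - 43581 = (7806 + 22201) - 43581 = 30007 - 43581 = -13574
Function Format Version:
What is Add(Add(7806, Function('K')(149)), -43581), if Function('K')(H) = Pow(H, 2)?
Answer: -13574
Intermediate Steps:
Add(Add(7806, Function('K')(149)), -43581) = Add(Add(7806, Pow(149, 2)), -43581) = Add(Add(7806, 22201), -43581) = Add(30007, -43581) = -13574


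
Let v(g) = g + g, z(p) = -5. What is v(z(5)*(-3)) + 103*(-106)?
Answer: -10888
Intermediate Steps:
v(g) = 2*g
v(z(5)*(-3)) + 103*(-106) = 2*(-5*(-3)) + 103*(-106) = 2*15 - 10918 = 30 - 10918 = -10888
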